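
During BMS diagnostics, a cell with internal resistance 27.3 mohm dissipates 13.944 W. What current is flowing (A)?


Convert: R = 27.3 mohm = 0.0273 ohm
I = sqrt(Q / R) = sqrt(13.944 / 0.0273) = sqrt(510.77) = 22.60 A

22.60 A


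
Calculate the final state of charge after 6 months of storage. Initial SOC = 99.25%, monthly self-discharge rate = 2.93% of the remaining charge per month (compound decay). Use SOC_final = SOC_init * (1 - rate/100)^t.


Monthly retention factor = 1 - 2.93/100 = 0.9707
Over 6 months: factor^6 = 0.83659
SOC_final = 99.25 * 0.83659 = 83.03%

83.03%


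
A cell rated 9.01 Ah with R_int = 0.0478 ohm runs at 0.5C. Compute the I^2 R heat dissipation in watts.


Step 1: I = C_rate * capacity = 0.5 * 9.01 = 4.505 A
Step 2: Q = I^2 * R = 4.505^2 * 0.0478 = 20.295 * 0.0478 = 0.9701 W

0.9701 W


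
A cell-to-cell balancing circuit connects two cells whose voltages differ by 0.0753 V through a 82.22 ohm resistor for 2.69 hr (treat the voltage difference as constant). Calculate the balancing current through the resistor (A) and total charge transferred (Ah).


First, Ohm's law: I_bal = 0.0753 V / 82.22 ohm = 9.1584e-04 A
Then Q = I * t = 9.1584e-04 A * 2.69 hr = 0.002464 Ah

I=9.1584e-04 A, Q=0.002464 Ah


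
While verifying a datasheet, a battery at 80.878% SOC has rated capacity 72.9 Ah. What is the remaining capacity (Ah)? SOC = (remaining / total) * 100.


remaining = SOC / 100 * total = 80.878 / 100 * 72.9 = 58.96 Ah

58.96 Ah


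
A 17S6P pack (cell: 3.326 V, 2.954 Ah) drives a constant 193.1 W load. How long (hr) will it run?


Step 1: E_pack = Ns * V_cell * Np * C_cell = 17 * 3.326 * 6 * 2.954 = 1002.2 Wh
Step 2: t = E_pack / P = 1002.2 / 193.1 = 5.190 hr

5.190 hr


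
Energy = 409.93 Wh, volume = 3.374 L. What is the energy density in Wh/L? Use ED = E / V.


Volumetric ED = 409.93 Wh / 3.374 L = 121.5 Wh/L

121.5 Wh/L


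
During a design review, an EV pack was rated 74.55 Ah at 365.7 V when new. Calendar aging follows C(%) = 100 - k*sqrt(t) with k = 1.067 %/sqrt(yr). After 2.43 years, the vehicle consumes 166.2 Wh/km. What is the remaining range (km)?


Step 1: capacity retention = 100 - 1.067 * sqrt(2.43) = 100 - 1.067 * 1.5588 = 98.337%
Step 2: C_now = 74.55 * 98.337/100 = 73.31 Ah
Step 3: E_pack = V * C_now = 365.7 * 73.31 = 26809 Wh
Step 4: range = E_pack / consumption = 26809 / 166.2 = 161.3 km

161.3 km


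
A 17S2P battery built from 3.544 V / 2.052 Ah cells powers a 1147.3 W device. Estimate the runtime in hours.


Step 1: E_pack = Ns * V_cell * Np * C_cell = 17 * 3.544 * 2 * 2.052 = 247.26 Wh
Step 2: t = E_pack / P = 247.26 / 1147.3 = 0.2155 hr

0.2155 hr


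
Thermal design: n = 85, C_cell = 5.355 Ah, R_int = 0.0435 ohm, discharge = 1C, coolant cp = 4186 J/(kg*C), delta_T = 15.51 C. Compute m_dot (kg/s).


Step 1: I = 1 * 5.355 = 5.355 A
Step 2: Q_cell = I^2 * R = 5.355^2 * 0.0435 = 1.2474 W
Step 3: Q_total = 85 * 1.2474 = 106.03 W
Step 4: m_dot = Q_total / (cp * dT) = 106.03 / (4186 * 15.51) = 0.001633 kg/s

0.001633 kg/s


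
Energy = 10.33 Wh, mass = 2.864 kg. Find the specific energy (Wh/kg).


Specific energy = 10.33 Wh / 2.864 kg = 3.607 Wh/kg

3.607 Wh/kg


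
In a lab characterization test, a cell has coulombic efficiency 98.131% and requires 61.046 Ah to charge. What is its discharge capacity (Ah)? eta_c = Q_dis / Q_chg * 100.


Q_dis = eta/100 * Q_chg = 98.131/100 * 61.046 = 59.91 Ah

59.91 Ah


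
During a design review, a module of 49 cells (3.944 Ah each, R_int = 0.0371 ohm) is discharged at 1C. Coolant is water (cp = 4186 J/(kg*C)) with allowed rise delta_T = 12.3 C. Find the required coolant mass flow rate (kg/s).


Step 1: I = 1 * 3.944 = 3.944 A
Step 2: Q_cell = I^2 * R = 3.944^2 * 0.0371 = 0.5771 W
Step 3: Q_total = 49 * 0.5771 = 28.278 W
Step 4: m_dot = Q_total / (cp * dT) = 28.278 / (4186 * 12.3) = 5.492e-04 kg/s

5.492e-04 kg/s


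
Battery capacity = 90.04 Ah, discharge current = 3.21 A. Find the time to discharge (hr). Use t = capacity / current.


t = capacity / current = 90.04 / 3.21 = 28.05 hr

28.05 hr


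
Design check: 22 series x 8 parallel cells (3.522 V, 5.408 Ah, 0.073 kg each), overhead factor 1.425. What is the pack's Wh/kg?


Step 1: V_pack = 22 * 3.522 = 77.484 V
Step 2: C_pack = 8 * 5.408 = 43.264 Ah
Step 3: E_pack = V_pack * C_pack = 77.484 * 43.264 = 3352.3 Wh
Step 4: m_pack = 22 * 8 * 0.073 * 1.425 = 18.308 kg
Step 5: ED = E_pack / m_pack = 3352.3 / 18.308 = 183.1 Wh/kg

183.1 Wh/kg


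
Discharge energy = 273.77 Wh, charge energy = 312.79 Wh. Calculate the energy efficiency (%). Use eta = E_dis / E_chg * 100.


eta_e = E_dis / E_chg * 100 = 273.77 / 312.79 * 100 = 87.53%

87.53%


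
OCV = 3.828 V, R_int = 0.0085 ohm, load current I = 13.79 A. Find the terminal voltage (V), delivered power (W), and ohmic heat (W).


Step 1: V_terminal = OCV - I*R = 3.828 - 13.79 * 0.0085 = 3.7108 V
Step 2: P_out = V_terminal * I = 3.7108 * 13.79 = 51.17 W
Step 3: Q = I^2 * R = 13.79^2 * 0.0085 = 1.616 W

V=3.7108 V, P=51.17 W, Q=1.616 W


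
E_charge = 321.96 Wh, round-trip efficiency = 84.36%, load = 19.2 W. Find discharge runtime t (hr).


Step 1: E_discharge = eta/100 * E_charge = 84.36/100 * 321.96 = 271.61 Wh
Step 2: t = E_discharge / P = 271.61 / 19.2 = 14.15 hr

14.15 hr


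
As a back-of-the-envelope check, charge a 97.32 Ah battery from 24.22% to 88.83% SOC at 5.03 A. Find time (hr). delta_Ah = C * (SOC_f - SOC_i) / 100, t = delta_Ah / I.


Step 1: dSOC = 88.83% - 24.22% = 64.61%
Step 2: delta_Ah = 97.32 * 64.61 / 100 = 62.878 Ah
Step 3: t = 62.878 / 5.03 = 12.50 hr

12.50 hr


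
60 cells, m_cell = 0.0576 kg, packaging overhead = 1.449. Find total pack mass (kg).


Cell mass sum = 60 * 0.0576 = 3.456 kg
With overhead 1.449: m_pack = 3.456 * 1.449 = 5.008 kg

5.008 kg


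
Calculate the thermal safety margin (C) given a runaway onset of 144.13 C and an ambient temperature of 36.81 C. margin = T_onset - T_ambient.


Safety margin = 144.13 C - 36.81 C = 107.32 C

107.32 C


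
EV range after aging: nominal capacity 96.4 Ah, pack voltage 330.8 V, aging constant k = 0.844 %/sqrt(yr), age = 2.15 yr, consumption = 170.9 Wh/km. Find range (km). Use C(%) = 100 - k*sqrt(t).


Step 1: capacity retention = 100 - 0.844 * sqrt(2.15) = 100 - 0.844 * 1.4663 = 98.762%
Step 2: C_now = 96.4 * 98.762/100 = 95.207 Ah
Step 3: E_pack = V * C_now = 330.8 * 95.207 = 31494 Wh
Step 4: range = E_pack / consumption = 31494 / 170.9 = 184.3 km

184.3 km


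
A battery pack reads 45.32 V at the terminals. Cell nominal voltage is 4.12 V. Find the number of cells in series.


Rearranging: n = V_pack / V_cell = 45.32 / 4.12 = 11 cells

11


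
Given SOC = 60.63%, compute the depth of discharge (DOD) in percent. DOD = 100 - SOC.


DOD = 100 - SOC = 100 - 60.63 = 39.37%

39.37%


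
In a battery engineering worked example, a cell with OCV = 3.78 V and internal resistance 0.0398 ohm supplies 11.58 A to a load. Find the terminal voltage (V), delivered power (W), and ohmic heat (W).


Step 1: V_terminal = OCV - I*R = 3.78 - 11.58 * 0.0398 = 3.3191 V
Step 2: P_out = V_terminal * I = 3.3191 * 11.58 = 38.44 W
Step 3: Q = I^2 * R = 11.58^2 * 0.0398 = 5.337 W

V=3.3191 V, P=38.44 W, Q=5.337 W


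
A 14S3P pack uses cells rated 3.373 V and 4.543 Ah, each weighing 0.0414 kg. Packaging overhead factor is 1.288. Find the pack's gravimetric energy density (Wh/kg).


Step 1: V_pack = 14 * 3.373 = 47.222 V
Step 2: C_pack = 3 * 4.543 = 13.629 Ah
Step 3: E_pack = V_pack * C_pack = 47.222 * 13.629 = 643.59 Wh
Step 4: m_pack = 14 * 3 * 0.0414 * 1.288 = 2.2396 kg
Step 5: ED = E_pack / m_pack = 643.59 / 2.2396 = 287.4 Wh/kg

287.4 Wh/kg


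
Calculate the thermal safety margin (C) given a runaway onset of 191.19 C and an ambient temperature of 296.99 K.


Convert: T_ambient = 296.99 K = 23.84 C
margin = 191.19 - 23.84 = 167.35 C

167.35 C


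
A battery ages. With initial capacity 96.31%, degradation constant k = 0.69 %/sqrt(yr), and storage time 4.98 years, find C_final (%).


Step 1: sqrt(4.98 yr) = 2.2316
Step 2: drop = 0.69 * 2.2316 = 1.5398
Step 3: C_final = 96.31 - 1.5398 = 94.77%

94.77%


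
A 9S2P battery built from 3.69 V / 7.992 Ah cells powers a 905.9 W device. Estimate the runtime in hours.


Step 1: E_pack = Ns * V_cell * Np * C_cell = 9 * 3.69 * 2 * 7.992 = 530.83 Wh
Step 2: t = E_pack / P = 530.83 / 905.9 = 0.5860 hr

0.5860 hr


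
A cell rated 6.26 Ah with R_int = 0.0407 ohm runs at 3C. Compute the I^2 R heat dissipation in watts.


Step 1: I = C_rate * capacity = 3 * 6.26 = 18.78 A
Step 2: Q = I^2 * R = 18.78^2 * 0.0407 = 352.69 * 0.0407 = 14.35 W

14.35 W


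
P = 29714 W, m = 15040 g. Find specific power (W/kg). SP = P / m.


Convert: m = 15040 g = 15.04 kg
SP = P / m = 29714 / 15.04 = 1976 W/kg

1976 W/kg


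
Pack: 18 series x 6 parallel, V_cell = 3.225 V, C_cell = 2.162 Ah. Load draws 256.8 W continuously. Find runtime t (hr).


Step 1: E_pack = Ns * V_cell * Np * C_cell = 18 * 3.225 * 6 * 2.162 = 753.02 Wh
Step 2: t = E_pack / P = 753.02 / 256.8 = 2.932 hr

2.932 hr


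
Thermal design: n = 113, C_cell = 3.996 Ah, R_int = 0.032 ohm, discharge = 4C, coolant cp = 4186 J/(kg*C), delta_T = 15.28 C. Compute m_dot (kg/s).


Step 1: I = 4 * 3.996 = 15.984 A
Step 2: Q_cell = I^2 * R = 15.984^2 * 0.032 = 8.1756 W
Step 3: Q_total = 113 * 8.1756 = 923.84 W
Step 4: m_dot = Q_total / (cp * dT) = 923.84 / (4186 * 15.28) = 0.01444 kg/s

0.01444 kg/s


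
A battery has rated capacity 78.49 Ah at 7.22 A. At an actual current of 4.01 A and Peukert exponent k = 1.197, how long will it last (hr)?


t_rated = C / I_rated = 78.49 / 7.22 = 10.871 hr
(I_rated/I)^k = (1.8005)^1.197 = 2.0216
t = t_rated * (I_rated/I)^k = 10.871 * 2.0216 = 21.98 hr

21.98 hr


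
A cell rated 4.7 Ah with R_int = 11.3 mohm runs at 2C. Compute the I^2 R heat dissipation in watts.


Convert: R = 11.3 mohm = 0.0113 ohm
Step 1: I = C_rate * capacity = 2 * 4.7 = 9.4 A
Step 2: Q = I^2 * R = 9.4^2 * 0.0113 = 88.36 * 0.0113 = 0.9985 W

0.9985 W


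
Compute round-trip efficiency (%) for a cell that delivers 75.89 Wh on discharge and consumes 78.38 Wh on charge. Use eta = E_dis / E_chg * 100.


Round-trip efficiency = 75.89/78.38 * 100% = 96.82%

96.82%


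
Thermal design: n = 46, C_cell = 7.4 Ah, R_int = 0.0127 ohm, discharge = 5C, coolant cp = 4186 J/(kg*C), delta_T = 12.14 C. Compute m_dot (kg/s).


Step 1: I = 5 * 7.4 = 37 A
Step 2: Q_cell = I^2 * R = 37^2 * 0.0127 = 17.386 W
Step 3: Q_total = 46 * 17.386 = 799.76 W
Step 4: m_dot = Q_total / (cp * dT) = 799.76 / (4186 * 12.14) = 0.01574 kg/s

0.01574 kg/s


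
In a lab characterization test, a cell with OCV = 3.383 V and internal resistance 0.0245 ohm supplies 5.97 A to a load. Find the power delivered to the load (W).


Step 1: V_terminal = OCV - I*R = 3.383 - 5.97 * 0.0245 = 3.2367 V
Step 2: P_out = V_terminal * I = 3.2367 * 5.97 = 19.32 W

19.32 W


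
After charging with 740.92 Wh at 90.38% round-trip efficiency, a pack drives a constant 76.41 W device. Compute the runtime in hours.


Step 1: E_discharge = eta/100 * E_charge = 90.38/100 * 740.92 = 669.64 Wh
Step 2: t = E_discharge / P = 669.64 / 76.41 = 8.764 hr

8.764 hr


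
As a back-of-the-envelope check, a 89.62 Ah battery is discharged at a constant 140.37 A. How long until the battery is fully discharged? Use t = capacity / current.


Runtime = 89.62 Ah / 140.37 A = 0.6385 hr

0.6385 hr


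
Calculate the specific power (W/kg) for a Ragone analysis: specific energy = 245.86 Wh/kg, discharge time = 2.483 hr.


P_specific = E / t = 245.86 / 2.483 = 99.02 W/kg

99.02 W/kg


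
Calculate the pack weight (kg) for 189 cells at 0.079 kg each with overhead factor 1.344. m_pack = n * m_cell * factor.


Cell mass sum = 189 * 0.079 = 14.931 kg
With overhead 1.344: m_pack = 14.931 * 1.344 = 20.07 kg

20.07 kg


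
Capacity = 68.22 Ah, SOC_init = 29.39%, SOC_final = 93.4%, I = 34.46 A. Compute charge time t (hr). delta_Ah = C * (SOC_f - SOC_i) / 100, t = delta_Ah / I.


delta_Ah = 68.22 * (93.4 - 29.39) / 100 = 43.668 Ah
t = delta_Ah / I = 43.668 / 34.46 = 1.267 hr

1.267 hr


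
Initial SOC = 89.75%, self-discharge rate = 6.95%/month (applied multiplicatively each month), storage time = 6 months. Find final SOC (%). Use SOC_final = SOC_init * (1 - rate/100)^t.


Monthly retention factor = 1 - 6.95/100 = 0.9305
Over 6 months: factor^6 = 0.64908
SOC_final = 89.75 * 0.64908 = 58.25%

58.25%


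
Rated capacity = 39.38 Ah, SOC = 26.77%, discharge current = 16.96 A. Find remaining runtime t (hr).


Step 1: remaining = SOC/100 * C_total = 26.77/100 * 39.38 = 10.542 Ah
Step 2: t = remaining / I = 10.542 / 16.96 = 0.6216 hr

0.6216 hr


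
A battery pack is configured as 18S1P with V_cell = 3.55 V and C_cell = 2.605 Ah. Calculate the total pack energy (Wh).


E = Ns * Vcell * Np * Ccell = 18 * 3.55 * 1 * 2.605 = 166.5 Wh

166.5 Wh


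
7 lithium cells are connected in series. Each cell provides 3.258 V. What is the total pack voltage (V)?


Series voltages add: 7 * 3.258 V = 22.806 V

22.806 V


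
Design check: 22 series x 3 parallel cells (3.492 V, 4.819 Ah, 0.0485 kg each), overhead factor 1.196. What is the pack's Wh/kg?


Step 1: V_pack = 22 * 3.492 = 76.824 V
Step 2: C_pack = 3 * 4.819 = 14.457 Ah
Step 3: E_pack = V_pack * C_pack = 76.824 * 14.457 = 1110.6 Wh
Step 4: m_pack = 22 * 3 * 0.0485 * 1.196 = 3.8284 kg
Step 5: ED = E_pack / m_pack = 1110.6 / 3.8284 = 290.1 Wh/kg

290.1 Wh/kg


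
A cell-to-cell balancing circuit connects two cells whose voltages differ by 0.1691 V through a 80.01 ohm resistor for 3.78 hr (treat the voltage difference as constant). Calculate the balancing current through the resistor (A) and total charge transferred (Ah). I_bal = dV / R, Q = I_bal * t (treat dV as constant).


First, Ohm's law: I_bal = 0.1691 V / 80.01 ohm = 0.0021135 A
Then Q = I * t = 0.0021135 A * 3.78 hr = 0.007989 Ah

I=0.0021135 A, Q=0.007989 Ah


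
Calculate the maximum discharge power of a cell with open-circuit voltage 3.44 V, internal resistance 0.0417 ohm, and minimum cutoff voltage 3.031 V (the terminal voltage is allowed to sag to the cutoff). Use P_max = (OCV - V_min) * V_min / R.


P_max = (OCV - V_min) * V_min / R = (3.44 - 3.031) * 3.031 / 0.0417 = 0.409 * 3.031 / 0.0417 = 29.73 W

29.73 W


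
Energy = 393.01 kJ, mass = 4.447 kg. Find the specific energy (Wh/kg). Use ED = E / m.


Convert: E = 393.01 kJ = 109.17 Wh
ED = E / m = 109.17 / 4.447 = 24.55 Wh/kg

24.55 Wh/kg


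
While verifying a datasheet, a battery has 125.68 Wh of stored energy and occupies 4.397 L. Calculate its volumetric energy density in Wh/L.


Volumetric ED = 125.68 Wh / 4.397 L = 28.58 Wh/L

28.58 Wh/L


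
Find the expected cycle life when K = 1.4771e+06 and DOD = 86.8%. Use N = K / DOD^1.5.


DOD^1.5 = 808.69
N = K / DOD^1.5 = 1.4771e+06 / 808.69 = 1827

1827 cycles


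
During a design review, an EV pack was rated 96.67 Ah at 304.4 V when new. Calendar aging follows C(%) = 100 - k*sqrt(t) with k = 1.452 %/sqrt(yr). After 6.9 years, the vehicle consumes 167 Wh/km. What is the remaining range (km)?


Step 1: capacity retention = 100 - 1.452 * sqrt(6.9) = 100 - 1.452 * 2.6268 = 96.186%
Step 2: C_now = 96.67 * 96.186/100 = 92.983 Ah
Step 3: E_pack = V * C_now = 304.4 * 92.983 = 28304 Wh
Step 4: range = E_pack / consumption = 28304 / 167 = 169.5 km

169.5 km


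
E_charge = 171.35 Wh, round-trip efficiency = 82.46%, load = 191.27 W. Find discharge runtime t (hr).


Step 1: E_discharge = eta/100 * E_charge = 82.46/100 * 171.35 = 141.3 Wh
Step 2: t = E_discharge / P = 141.3 / 191.27 = 0.7387 hr

0.7387 hr


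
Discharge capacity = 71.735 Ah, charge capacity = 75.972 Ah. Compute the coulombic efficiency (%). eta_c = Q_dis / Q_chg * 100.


eta_c = Q_dis / Q_chg * 100 = 71.735 / 75.972 * 100 = 94.42%

94.42%


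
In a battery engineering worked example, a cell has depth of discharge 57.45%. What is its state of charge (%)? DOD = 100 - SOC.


SOC = 100 - DOD = 100 - 57.45 = 42.55%

42.55%


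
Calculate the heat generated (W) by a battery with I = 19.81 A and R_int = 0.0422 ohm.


Q = I^2 * R = 19.81^2 * 0.0422 = 16.56 W

16.56 W


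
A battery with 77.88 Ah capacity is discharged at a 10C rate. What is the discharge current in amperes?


At 10C: I = 10 * 77.88 Ah = 778.8 A

778.8 A


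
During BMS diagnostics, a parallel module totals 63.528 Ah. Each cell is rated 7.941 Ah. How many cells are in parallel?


n = C_total / C_cell = 63.528 / 7.941 = 8

8


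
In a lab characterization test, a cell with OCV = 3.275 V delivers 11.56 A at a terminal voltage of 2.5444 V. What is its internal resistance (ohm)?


R = (OCV - V) / I = (3.275 - 2.5444) / 11.56 = 0.06320 ohm

0.06320 ohm


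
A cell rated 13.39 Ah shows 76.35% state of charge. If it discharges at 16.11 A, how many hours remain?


Step 1: remaining = SOC/100 * C_total = 76.35/100 * 13.39 = 10.223 Ah
Step 2: t = remaining / I = 10.223 / 16.11 = 0.6346 hr

0.6346 hr


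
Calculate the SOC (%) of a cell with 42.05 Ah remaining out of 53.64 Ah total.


SOC = (remaining / total) * 100 = (42.05 / 53.64) * 100 = 78.39%

78.39%


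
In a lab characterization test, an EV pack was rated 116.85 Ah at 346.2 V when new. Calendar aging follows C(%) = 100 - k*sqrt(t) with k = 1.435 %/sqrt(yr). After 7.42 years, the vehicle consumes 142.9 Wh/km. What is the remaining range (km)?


Step 1: capacity retention = 100 - 1.435 * sqrt(7.42) = 100 - 1.435 * 2.724 = 96.091%
Step 2: C_now = 116.85 * 96.091/100 = 112.28 Ah
Step 3: E_pack = V * C_now = 346.2 * 112.28 = 38871 Wh
Step 4: range = E_pack / consumption = 38871 / 142.9 = 272.0 km

272.0 km


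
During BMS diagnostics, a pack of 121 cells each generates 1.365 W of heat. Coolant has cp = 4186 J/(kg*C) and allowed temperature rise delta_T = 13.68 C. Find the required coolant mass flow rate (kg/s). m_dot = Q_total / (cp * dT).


Q_total = 121 * 1.365 = 165.17 W
m_dot = Q_total / (cp * dT) = 165.17 / (4186 * 13.68) = 0.002884 kg/s

0.002884 kg/s


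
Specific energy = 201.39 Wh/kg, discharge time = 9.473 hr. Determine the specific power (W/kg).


P_specific = E / t = 201.39 / 9.473 = 21.26 W/kg

21.26 W/kg


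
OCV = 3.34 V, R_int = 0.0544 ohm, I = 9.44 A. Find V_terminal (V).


V = OCV - I*R = 3.34 - 9.44 * 0.0544 = 2.826 V

2.826 V


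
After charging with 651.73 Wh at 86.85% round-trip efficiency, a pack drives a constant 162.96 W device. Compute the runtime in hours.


Step 1: E_discharge = eta/100 * E_charge = 86.85/100 * 651.73 = 566.03 Wh
Step 2: t = E_discharge / P = 566.03 / 162.96 = 3.473 hr

3.473 hr


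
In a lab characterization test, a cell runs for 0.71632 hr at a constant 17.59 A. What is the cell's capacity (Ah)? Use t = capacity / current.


C = I * t = 17.59 * 0.71632 = 12.60 Ah

12.60 Ah


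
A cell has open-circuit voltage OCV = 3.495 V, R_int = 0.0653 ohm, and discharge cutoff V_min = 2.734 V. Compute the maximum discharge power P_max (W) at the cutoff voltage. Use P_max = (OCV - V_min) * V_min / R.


P_max = (OCV - V_min) * V_min / R = (3.495 - 2.734) * 2.734 / 0.0653 = 0.761 * 2.734 / 0.0653 = 31.86 W

31.86 W


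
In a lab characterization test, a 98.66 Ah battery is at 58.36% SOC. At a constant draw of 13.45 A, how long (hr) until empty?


Step 1: remaining = SOC/100 * C_total = 58.36/100 * 98.66 = 57.578 Ah
Step 2: t = remaining / I = 57.578 / 13.45 = 4.281 hr

4.281 hr


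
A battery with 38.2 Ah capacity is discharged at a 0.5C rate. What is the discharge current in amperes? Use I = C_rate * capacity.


At 0.5C: I = 0.5 * 38.2 Ah = 19.1 A

19.1 A


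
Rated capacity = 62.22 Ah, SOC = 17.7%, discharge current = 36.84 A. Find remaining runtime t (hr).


Step 1: remaining = SOC/100 * C_total = 17.7/100 * 62.22 = 11.013 Ah
Step 2: t = remaining / I = 11.013 / 36.84 = 0.2989 hr

0.2989 hr


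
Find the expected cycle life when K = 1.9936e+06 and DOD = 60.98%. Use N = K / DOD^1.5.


DOD^1.5 = 476.19
N = K / DOD^1.5 = 1.9936e+06 / 476.19 = 4187

4187 cycles


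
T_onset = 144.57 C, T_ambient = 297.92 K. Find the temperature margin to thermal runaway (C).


Convert: T_ambient = 297.92 K = 24.77 C
margin = 144.57 - 24.77 = 119.8 C

119.8 C


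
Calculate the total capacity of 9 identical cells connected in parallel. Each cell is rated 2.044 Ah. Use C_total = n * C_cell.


C_total = 9 * 2.044 = 18.396 Ah

18.396 Ah


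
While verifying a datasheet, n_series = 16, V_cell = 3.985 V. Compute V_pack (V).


V_pack = n * V_cell = 16 * 3.985 = 63.76 V

63.76 V


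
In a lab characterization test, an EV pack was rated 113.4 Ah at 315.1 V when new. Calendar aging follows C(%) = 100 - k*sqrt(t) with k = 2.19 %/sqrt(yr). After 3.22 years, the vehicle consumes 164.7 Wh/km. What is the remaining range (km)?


Step 1: capacity retention = 100 - 2.19 * sqrt(3.22) = 100 - 2.19 * 1.7944 = 96.07%
Step 2: C_now = 113.4 * 96.07/100 = 108.94 Ah
Step 3: E_pack = V * C_now = 315.1 * 108.94 = 34327 Wh
Step 4: range = E_pack / consumption = 34327 / 164.7 = 208.4 km

208.4 km


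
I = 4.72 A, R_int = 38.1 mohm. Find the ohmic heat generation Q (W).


Convert: R = 38.1 mohm = 0.0381 ohm
I^2 = 22.278
Q = 22.278 * 0.0381 = 0.8488 W

0.8488 W


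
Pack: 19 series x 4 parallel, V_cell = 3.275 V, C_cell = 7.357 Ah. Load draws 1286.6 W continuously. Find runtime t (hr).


Step 1: E_pack = Ns * V_cell * Np * C_cell = 19 * 3.275 * 4 * 7.357 = 1831.2 Wh
Step 2: t = E_pack / P = 1831.2 / 1286.6 = 1.423 hr

1.423 hr


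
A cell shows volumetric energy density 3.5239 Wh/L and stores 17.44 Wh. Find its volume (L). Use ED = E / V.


V = E / ED = 17.44 / 3.5239 = 4.949 L

4.949 L


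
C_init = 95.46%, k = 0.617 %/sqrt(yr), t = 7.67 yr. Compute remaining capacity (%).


Step 1: sqrt(7.67 yr) = 2.7695
Step 2: drop = 0.617 * 2.7695 = 1.7088
Step 3: C_final = 95.46 - 1.7088 = 93.75%

93.75%


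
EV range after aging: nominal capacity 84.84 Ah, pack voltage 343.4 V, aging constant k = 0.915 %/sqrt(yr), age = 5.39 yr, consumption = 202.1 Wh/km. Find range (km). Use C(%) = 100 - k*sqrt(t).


Step 1: capacity retention = 100 - 0.915 * sqrt(5.39) = 100 - 0.915 * 2.3216 = 97.876%
Step 2: C_now = 84.84 * 97.876/100 = 83.038 Ah
Step 3: E_pack = V * C_now = 343.4 * 83.038 = 28515 Wh
Step 4: range = E_pack / consumption = 28515 / 202.1 = 141.1 km

141.1 km


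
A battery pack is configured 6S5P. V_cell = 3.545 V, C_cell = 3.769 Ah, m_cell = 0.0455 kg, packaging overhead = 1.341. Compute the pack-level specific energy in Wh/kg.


Step 1: V_pack = 6 * 3.545 = 21.27 V
Step 2: C_pack = 5 * 3.769 = 18.845 Ah
Step 3: E_pack = V_pack * C_pack = 21.27 * 18.845 = 400.83 Wh
Step 4: m_pack = 6 * 5 * 0.0455 * 1.341 = 1.8305 kg
Step 5: ED = E_pack / m_pack = 400.83 / 1.8305 = 219.0 Wh/kg

219.0 Wh/kg


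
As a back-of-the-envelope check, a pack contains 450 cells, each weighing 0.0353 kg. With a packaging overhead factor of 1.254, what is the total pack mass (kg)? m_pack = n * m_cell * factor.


Cell mass sum = 450 * 0.0353 = 15.885 kg
With overhead 1.254: m_pack = 15.885 * 1.254 = 19.92 kg

19.92 kg


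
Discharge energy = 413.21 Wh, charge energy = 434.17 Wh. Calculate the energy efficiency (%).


eta_e = E_dis / E_chg * 100 = 413.21 / 434.17 * 100 = 95.17%

95.17%


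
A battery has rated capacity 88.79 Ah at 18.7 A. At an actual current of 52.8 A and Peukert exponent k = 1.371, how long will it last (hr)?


Step 1: t_rated = C / I_rated = 88.79 / 18.7 = 4.7481 hr
Step 2: ratio = 18.7 / 52.8 = 0.35417
Step 3: ratio^k = 0.35417^1.371 = 0.24097
Step 4: t = t_rated * ratio^k = 4.7481 * 0.24097 = 1.144 hr

1.144 hr


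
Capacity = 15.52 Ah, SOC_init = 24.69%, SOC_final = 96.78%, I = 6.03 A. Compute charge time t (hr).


delta_Ah = 15.52 * (96.78 - 24.69) / 100 = 11.188 Ah
t = delta_Ah / I = 11.188 / 6.03 = 1.855 hr

1.855 hr


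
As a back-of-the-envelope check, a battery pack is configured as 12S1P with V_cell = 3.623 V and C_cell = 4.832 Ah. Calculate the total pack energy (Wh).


E = Ns * Vcell * Np * Ccell = 12 * 3.623 * 1 * 4.832 = 210.1 Wh

210.1 Wh


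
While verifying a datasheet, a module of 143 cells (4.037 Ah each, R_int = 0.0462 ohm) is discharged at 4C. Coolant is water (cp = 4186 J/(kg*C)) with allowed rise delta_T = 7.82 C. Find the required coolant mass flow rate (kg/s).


Step 1: I = 4 * 4.037 = 16.148 A
Step 2: Q_cell = I^2 * R = 16.148^2 * 0.0462 = 12.047 W
Step 3: Q_total = 143 * 12.047 = 1722.7 W
Step 4: m_dot = Q_total / (cp * dT) = 1722.7 / (4186 * 7.82) = 0.05263 kg/s

0.05263 kg/s


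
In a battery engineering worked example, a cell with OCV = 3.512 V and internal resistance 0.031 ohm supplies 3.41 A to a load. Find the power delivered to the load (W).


Step 1: V_terminal = OCV - I*R = 3.512 - 3.41 * 0.031 = 3.4063 V
Step 2: P_out = V_terminal * I = 3.4063 * 3.41 = 11.62 W

11.62 W


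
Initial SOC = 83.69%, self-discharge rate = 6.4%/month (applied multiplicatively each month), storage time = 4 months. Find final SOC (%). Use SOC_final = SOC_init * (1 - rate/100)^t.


decay = (1 - 6.4/100)^4 = 0.76754
SOC_final = 83.69 * 0.76754 = 64.24%

64.24%


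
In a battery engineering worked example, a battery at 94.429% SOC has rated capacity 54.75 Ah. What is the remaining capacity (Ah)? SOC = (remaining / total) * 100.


remaining = SOC / 100 * total = 94.429 / 100 * 54.75 = 51.70 Ah

51.70 Ah


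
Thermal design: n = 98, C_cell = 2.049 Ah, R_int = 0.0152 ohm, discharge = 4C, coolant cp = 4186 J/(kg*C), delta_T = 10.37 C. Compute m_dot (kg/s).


Step 1: I = 4 * 2.049 = 8.196 A
Step 2: Q_cell = I^2 * R = 8.196^2 * 0.0152 = 1.0211 W
Step 3: Q_total = 98 * 1.0211 = 100.07 W
Step 4: m_dot = Q_total / (cp * dT) = 100.07 / (4186 * 10.37) = 0.002305 kg/s

0.002305 kg/s


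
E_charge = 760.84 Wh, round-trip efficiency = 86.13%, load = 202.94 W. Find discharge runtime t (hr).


Step 1: E_discharge = eta/100 * E_charge = 86.13/100 * 760.84 = 655.31 Wh
Step 2: t = E_discharge / P = 655.31 / 202.94 = 3.229 hr

3.229 hr


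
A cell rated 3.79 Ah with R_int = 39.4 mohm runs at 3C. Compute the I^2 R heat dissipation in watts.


Convert: R = 39.4 mohm = 0.0394 ohm
Step 1: I = C_rate * capacity = 3 * 3.79 = 11.37 A
Step 2: Q = I^2 * R = 11.37^2 * 0.0394 = 129.28 * 0.0394 = 5.094 W

5.094 W


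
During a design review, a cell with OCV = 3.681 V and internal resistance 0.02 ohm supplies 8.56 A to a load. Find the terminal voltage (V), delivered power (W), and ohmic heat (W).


Step 1: V_terminal = OCV - I*R = 3.681 - 8.56 * 0.02 = 3.5098 V
Step 2: P_out = V_terminal * I = 3.5098 * 8.56 = 30.04 W
Step 3: Q = I^2 * R = 8.56^2 * 0.02 = 1.465 W

V=3.5098 V, P=30.04 W, Q=1.465 W


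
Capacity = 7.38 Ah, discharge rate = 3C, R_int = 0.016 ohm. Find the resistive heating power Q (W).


Step 1: I = C_rate * capacity = 3 * 7.38 = 22.14 A
Step 2: Q = I^2 * R = 22.14^2 * 0.016 = 490.18 * 0.016 = 7.843 W

7.843 W


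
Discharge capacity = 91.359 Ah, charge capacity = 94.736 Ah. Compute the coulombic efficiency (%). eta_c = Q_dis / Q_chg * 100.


eta_c = Q_dis / Q_chg * 100 = 91.359 / 94.736 * 100 = 96.44%

96.44%


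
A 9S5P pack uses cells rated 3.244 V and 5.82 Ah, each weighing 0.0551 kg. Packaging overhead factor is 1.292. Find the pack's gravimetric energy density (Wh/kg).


Step 1: V_pack = 9 * 3.244 = 29.196 V
Step 2: C_pack = 5 * 5.82 = 29.1 Ah
Step 3: E_pack = V_pack * C_pack = 29.196 * 29.1 = 849.6 Wh
Step 4: m_pack = 9 * 5 * 0.0551 * 1.292 = 3.2035 kg
Step 5: ED = E_pack / m_pack = 849.6 / 3.2035 = 265.2 Wh/kg

265.2 Wh/kg


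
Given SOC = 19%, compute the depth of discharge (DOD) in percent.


DOD = 100 - SOC = 100 - 19 = 81%

81%


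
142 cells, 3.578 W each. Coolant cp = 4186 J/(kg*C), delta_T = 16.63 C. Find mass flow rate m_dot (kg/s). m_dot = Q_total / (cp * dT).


Step 1: Total heat Q = 142 * 3.578 W = 508.08 W
Step 2: denom = cp * dT = 4186 * 16.63 = 69613
Step 3: m_dot = 508.08 / 69613 = 0.007299 kg/s

0.007299 kg/s


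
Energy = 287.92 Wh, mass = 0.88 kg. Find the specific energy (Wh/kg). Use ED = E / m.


ED = E / m = 287.92 / 0.88 = 327.2 Wh/kg

327.2 Wh/kg


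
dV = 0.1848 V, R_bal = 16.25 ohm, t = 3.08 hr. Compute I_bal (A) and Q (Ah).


First, Ohm's law: I_bal = 0.1848 V / 16.25 ohm = 0.011372 A
Then Q = I * t = 0.011372 A * 3.08 hr = 0.03503 Ah

I=0.011372 A, Q=0.03503 Ah


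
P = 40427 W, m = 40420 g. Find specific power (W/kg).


Convert: m = 40420 g = 40.42 kg
Specific power = 40427 W / 40.42 kg = 1000 W/kg

1000 W/kg


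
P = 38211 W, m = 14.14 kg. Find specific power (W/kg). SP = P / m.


SP = P / m = 38211 / 14.14 = 2702 W/kg

2702 W/kg


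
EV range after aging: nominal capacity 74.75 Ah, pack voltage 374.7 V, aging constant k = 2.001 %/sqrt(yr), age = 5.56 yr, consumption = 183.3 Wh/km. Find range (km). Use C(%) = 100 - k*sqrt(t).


Step 1: capacity retention = 100 - 2.001 * sqrt(5.56) = 100 - 2.001 * 2.358 = 95.282%
Step 2: C_now = 74.75 * 95.282/100 = 71.223 Ah
Step 3: E_pack = V * C_now = 374.7 * 71.223 = 26687 Wh
Step 4: range = E_pack / consumption = 26687 / 183.3 = 145.6 km

145.6 km


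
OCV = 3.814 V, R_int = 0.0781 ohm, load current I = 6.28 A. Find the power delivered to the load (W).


Step 1: V_terminal = OCV - I*R = 3.814 - 6.28 * 0.0781 = 3.3235 V
Step 2: P_out = V_terminal * I = 3.3235 * 6.28 = 20.87 W

20.87 W


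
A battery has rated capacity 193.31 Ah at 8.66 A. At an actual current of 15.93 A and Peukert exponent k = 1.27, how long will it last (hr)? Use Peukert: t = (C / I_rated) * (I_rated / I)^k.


Step 1: t_rated = C / I_rated = 193.31 / 8.66 = 22.322 hr
Step 2: ratio = 8.66 / 15.93 = 0.54363
Step 3: ratio^k = 0.54363^1.27 = 0.46114
Step 4: t = t_rated * ratio^k = 22.322 * 0.46114 = 10.29 hr

10.29 hr


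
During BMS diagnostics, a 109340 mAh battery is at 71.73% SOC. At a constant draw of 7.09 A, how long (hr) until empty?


Convert: C_total = 109340 mAh = 109.34 Ah
Step 1: remaining = SOC/100 * C_total = 71.73/100 * 109.34 = 78.43 Ah
Step 2: t = remaining / I = 78.43 / 7.09 = 11.06 hr

11.06 hr


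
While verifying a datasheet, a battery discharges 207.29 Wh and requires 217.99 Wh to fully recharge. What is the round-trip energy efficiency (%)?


eta_e = E_dis / E_chg * 100 = 207.29 / 217.99 * 100 = 95.09%

95.09%


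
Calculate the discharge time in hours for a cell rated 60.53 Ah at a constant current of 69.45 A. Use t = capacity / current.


t = capacity / current = 60.53 / 69.45 = 0.8716 hr

0.8716 hr


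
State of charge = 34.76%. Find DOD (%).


Complement of SOC: DOD = 100% - 34.76% = 65.24%

65.24%


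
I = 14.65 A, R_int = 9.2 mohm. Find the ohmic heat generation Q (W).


Convert: R = 9.2 mohm = 0.0092 ohm
Q = I^2 * R = 14.65^2 * 0.0092 = 1.975 W

1.975 W


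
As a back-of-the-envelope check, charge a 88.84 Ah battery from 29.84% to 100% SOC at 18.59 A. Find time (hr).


delta_Ah = 88.84 * (100 - 29.84) / 100 = 62.33 Ah
t = delta_Ah / I = 62.33 / 18.59 = 3.353 hr

3.353 hr


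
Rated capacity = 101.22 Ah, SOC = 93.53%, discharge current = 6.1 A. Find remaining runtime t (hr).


Step 1: remaining = SOC/100 * C_total = 93.53/100 * 101.22 = 94.671 Ah
Step 2: t = remaining / I = 94.671 / 6.1 = 15.52 hr

15.52 hr


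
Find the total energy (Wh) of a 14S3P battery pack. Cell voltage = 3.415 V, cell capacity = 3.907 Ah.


V_pack = 14 * 3.415 = 47.81 V
C_pack = 3 * 3.907 = 11.721 Ah
E = V_pack * C_pack = 47.81 * 11.721 = 560.4 Wh

560.4 Wh


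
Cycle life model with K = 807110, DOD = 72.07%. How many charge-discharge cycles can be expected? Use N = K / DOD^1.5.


DOD^1.5 = 611.83
N = K / DOD^1.5 = 807110 / 611.83 = 1319

1319 cycles


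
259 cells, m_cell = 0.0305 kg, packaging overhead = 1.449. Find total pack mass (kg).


m_pack = n * m_cell * overhead = 259 * 0.0305 * 1.449 = 11.45 kg

11.45 kg


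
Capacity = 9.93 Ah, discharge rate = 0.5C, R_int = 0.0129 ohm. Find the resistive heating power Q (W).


Step 1: I = C_rate * capacity = 0.5 * 9.93 = 4.965 A
Step 2: Q = I^2 * R = 4.965^2 * 0.0129 = 24.651 * 0.0129 = 0.3180 W

0.3180 W


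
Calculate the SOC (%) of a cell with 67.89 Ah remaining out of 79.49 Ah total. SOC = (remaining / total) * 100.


SOC% = 67.89 / 79.49 * 100 = 85.41%

85.41%


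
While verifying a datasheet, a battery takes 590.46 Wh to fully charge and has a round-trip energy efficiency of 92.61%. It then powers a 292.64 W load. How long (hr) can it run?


Step 1: E_discharge = eta/100 * E_charge = 92.61/100 * 590.46 = 546.83 Wh
Step 2: t = E_discharge / P = 546.83 / 292.64 = 1.869 hr

1.869 hr


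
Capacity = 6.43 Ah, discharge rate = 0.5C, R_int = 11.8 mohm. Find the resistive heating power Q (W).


Convert: R = 11.8 mohm = 0.0118 ohm
Step 1: I = C_rate * capacity = 0.5 * 6.43 = 3.215 A
Step 2: Q = I^2 * R = 3.215^2 * 0.0118 = 10.336 * 0.0118 = 0.1220 W

0.1220 W


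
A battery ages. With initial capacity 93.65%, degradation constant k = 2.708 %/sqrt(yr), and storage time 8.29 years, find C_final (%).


sqrt(t) = sqrt(8.29) = 2.8792
C_final = 93.65 - 2.708 * 2.8792 = 85.85%

85.85%


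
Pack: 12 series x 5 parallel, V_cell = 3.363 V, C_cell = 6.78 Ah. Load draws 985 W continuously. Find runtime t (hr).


Step 1: E_pack = Ns * V_cell * Np * C_cell = 12 * 3.363 * 5 * 6.78 = 1368.1 Wh
Step 2: t = E_pack / P = 1368.1 / 985 = 1.389 hr

1.389 hr


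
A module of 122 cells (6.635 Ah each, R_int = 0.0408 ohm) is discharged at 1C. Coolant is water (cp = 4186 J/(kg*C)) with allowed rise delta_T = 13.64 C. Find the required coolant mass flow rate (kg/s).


Step 1: I = 1 * 6.635 = 6.635 A
Step 2: Q_cell = I^2 * R = 6.635^2 * 0.0408 = 1.7961 W
Step 3: Q_total = 122 * 1.7961 = 219.12 W
Step 4: m_dot = Q_total / (cp * dT) = 219.12 / (4186 * 13.64) = 0.003838 kg/s

0.003838 kg/s


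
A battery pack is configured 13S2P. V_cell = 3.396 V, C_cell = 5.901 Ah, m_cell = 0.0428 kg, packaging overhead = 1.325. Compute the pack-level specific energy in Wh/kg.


Step 1: V_pack = 13 * 3.396 = 44.148 V
Step 2: C_pack = 2 * 5.901 = 11.802 Ah
Step 3: E_pack = V_pack * C_pack = 44.148 * 11.802 = 521.03 Wh
Step 4: m_pack = 13 * 2 * 0.0428 * 1.325 = 1.4745 kg
Step 5: ED = E_pack / m_pack = 521.03 / 1.4745 = 353.4 Wh/kg

353.4 Wh/kg


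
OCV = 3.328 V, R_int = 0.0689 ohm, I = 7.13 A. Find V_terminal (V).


V = OCV - I*R = 3.328 - 7.13 * 0.0689 = 2.837 V

2.837 V


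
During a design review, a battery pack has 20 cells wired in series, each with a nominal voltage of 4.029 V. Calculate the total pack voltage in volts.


Series voltages add: 20 * 4.029 V = 80.58 V

80.58 V


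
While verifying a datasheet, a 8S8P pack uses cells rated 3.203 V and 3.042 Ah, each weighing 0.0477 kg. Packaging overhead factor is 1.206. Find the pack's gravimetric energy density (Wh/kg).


Step 1: V_pack = 8 * 3.203 = 25.624 V
Step 2: C_pack = 8 * 3.042 = 24.336 Ah
Step 3: E_pack = V_pack * C_pack = 25.624 * 24.336 = 623.59 Wh
Step 4: m_pack = 8 * 8 * 0.0477 * 1.206 = 3.6817 kg
Step 5: ED = E_pack / m_pack = 623.59 / 3.6817 = 169.4 Wh/kg

169.4 Wh/kg


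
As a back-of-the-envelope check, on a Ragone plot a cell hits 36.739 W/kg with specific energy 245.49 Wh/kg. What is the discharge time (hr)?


t = E / P = 245.49 / 36.739 = 6.682 hr

6.682 hr


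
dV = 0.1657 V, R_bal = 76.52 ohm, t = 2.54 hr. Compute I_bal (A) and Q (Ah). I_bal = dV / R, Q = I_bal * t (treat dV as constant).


First, Ohm's law: I_bal = 0.1657 V / 76.52 ohm = 0.0021654 A
Then Q = I * t = 0.0021654 A * 2.54 hr = 0.005500 Ah

I=0.0021654 A, Q=0.005500 Ah


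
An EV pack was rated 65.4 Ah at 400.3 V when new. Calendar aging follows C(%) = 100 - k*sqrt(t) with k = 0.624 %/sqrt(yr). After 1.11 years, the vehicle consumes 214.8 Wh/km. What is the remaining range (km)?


Step 1: capacity retention = 100 - 0.624 * sqrt(1.11) = 100 - 0.624 * 1.0536 = 99.343%
Step 2: C_now = 65.4 * 99.343/100 = 64.97 Ah
Step 3: E_pack = V * C_now = 400.3 * 64.97 = 26007 Wh
Step 4: range = E_pack / consumption = 26007 / 214.8 = 121.1 km

121.1 km


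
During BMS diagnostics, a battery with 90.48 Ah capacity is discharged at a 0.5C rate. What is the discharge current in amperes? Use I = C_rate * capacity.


At 0.5C: I = 0.5 * 90.48 Ah = 45.24 A

45.24 A


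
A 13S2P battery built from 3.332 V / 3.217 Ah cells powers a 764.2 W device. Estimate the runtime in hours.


Step 1: E_pack = Ns * V_cell * Np * C_cell = 13 * 3.332 * 2 * 3.217 = 278.7 Wh
Step 2: t = E_pack / P = 278.7 / 764.2 = 0.3647 hr

0.3647 hr


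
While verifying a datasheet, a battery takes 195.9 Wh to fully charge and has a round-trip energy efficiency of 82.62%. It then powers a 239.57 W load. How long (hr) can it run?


Step 1: E_discharge = eta/100 * E_charge = 82.62/100 * 195.9 = 161.85 Wh
Step 2: t = E_discharge / P = 161.85 / 239.57 = 0.6756 hr

0.6756 hr


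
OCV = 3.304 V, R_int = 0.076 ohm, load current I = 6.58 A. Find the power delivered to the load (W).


Step 1: V_terminal = OCV - I*R = 3.304 - 6.58 * 0.076 = 2.8039 V
Step 2: P_out = V_terminal * I = 2.8039 * 6.58 = 18.45 W

18.45 W


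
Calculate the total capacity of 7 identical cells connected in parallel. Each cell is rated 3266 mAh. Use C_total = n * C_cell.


Convert: C_cell = 3266 mAh = 3.266 Ah
C_total = 7 * 3.266 = 22.862 Ah

22.862 Ah


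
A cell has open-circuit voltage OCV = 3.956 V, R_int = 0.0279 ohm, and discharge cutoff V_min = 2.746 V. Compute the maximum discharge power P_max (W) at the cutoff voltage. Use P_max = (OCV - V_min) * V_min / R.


P_max = (OCV - V_min) * V_min / R = (3.956 - 2.746) * 2.746 / 0.0279 = 1.21 * 2.746 / 0.0279 = 119.1 W

119.1 W


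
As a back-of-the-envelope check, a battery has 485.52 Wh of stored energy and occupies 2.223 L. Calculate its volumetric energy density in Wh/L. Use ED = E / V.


ED = E / V = 485.52 / 2.223 = 218.4 Wh/L

218.4 Wh/L


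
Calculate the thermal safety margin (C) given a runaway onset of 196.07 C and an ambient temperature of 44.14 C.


margin = T_onset - T_ambient = 196.07 - 44.14 = 151.93 C

151.93 C


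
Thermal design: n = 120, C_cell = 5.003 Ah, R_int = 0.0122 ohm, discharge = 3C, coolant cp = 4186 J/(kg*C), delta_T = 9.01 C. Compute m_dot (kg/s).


Step 1: I = 3 * 5.003 = 15.009 A
Step 2: Q_cell = I^2 * R = 15.009^2 * 0.0122 = 2.7483 W
Step 3: Q_total = 120 * 2.7483 = 329.8 W
Step 4: m_dot = Q_total / (cp * dT) = 329.8 / (4186 * 9.01) = 0.008744 kg/s

0.008744 kg/s


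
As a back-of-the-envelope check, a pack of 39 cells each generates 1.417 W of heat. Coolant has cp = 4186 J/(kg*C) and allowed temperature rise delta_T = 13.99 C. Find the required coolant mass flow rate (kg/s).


Step 1: Total heat Q = 39 * 1.417 W = 55.263 W
Step 2: denom = cp * dT = 4186 * 13.99 = 58562
Step 3: m_dot = 55.263 / 58562 = 9.437e-04 kg/s

9.437e-04 kg/s


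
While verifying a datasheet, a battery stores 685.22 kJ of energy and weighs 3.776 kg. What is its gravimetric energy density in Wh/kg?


Convert: E = 685.22 kJ = 190.34 Wh
ED = E / m = 190.34 / 3.776 = 50.41 Wh/kg

50.41 Wh/kg


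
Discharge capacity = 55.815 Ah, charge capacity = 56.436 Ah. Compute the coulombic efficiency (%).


Coulombic efficiency = 55.815/56.436 * 100% = 98.90%

98.90%


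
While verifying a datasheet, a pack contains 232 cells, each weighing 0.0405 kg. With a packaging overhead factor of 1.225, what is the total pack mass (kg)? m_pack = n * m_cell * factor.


Cell mass sum = 232 * 0.0405 = 9.396 kg
With overhead 1.225: m_pack = 9.396 * 1.225 = 11.51 kg

11.51 kg


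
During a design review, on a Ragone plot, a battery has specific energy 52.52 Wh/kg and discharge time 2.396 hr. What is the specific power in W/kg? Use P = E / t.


P_specific = E / t = 52.52 / 2.396 = 21.92 W/kg

21.92 W/kg
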